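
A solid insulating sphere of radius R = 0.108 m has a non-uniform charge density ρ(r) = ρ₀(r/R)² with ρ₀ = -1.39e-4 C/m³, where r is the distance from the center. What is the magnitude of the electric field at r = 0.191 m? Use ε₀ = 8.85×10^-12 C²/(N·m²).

|E| = 1.08×10^5 V/m

Take a concentric spherical Gaussian surface of radius r = 0.191 m (r > R, all charge enclosed).
Q_enc = 4π ∫₀^R ρ₀(r'/R)^2 r'² dr' = 4πρ₀R³/5 = -4.401e-7 C.
Gauss's law: E·4πr² = Q_enc/ε₀.
E = |Q_enc|/(4πε₀r²) = (4.401×10^-7)/(4π·8.85×10^-12·(0.191)²) = 1.08×10^5 N/C.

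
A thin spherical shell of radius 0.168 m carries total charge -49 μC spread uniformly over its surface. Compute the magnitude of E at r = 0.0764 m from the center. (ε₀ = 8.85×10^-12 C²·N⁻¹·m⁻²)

By spherical symmetry E is radial; choose a Gaussian sphere of radius r = 0.0764 m (inside the shell, r < 0.168 m).
No charge lies within this surface, so Q_enc = 0 and Gauss's law gives E·4πr² = 0 ⇒ E = 0.

E = 0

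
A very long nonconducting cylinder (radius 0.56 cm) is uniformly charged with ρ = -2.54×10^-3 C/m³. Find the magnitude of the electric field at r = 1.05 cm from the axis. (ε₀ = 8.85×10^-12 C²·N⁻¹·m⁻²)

Take a coaxial cylindrical Gaussian surface of radius r = 1.05 cm and length L (r > 0.56 cm, full cross-section enclosed).
λ_enc = ρ·πR² = (-2.54e-3)π(0.0056)² = -2.502×10^-7 C/m.
Gauss's law: E·2πrL = λ_enc L/ε₀.
E = |λ_enc|/(2πε₀r) = (2.502×10^-7)/(2π·8.85×10^-12·0.0105) = 4.29e5 N/C.

E = 4.29e5 N/C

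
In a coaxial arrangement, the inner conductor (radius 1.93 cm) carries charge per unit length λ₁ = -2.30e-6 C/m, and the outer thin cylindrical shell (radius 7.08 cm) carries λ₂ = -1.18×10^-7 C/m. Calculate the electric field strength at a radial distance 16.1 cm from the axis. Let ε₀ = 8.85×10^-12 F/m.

By cylindrical symmetry E is radial; use a coaxial Gaussian cylinder of radius 16.1 cm and length L (r > 7.08 cm, enclosing both).
λ_enc = λ₁ + λ₂ = (-2.30×10^-6) + (-1.18e-7) = -2.418e-6 C/m.
By Gauss's law (flux through the curved wall only), E·2πrL = λ_enc L/ε₀.
E = |λ_enc|/(2πε₀r) = (2.418×10^-6)/(2π·8.85×10^-12·0.161) = 2.70×10^5 N/C.

2.70e5 V/m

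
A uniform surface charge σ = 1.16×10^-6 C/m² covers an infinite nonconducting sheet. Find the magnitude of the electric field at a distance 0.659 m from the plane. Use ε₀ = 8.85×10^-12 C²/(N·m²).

E ≈ 6.55e4 V/m

Choose a cylindrical pillbox piercing the sheet, end faces (area A) parallel to it.
Only the two end caps contribute flux: Φ = 2EA. With Q_enc = σA, Gauss's law gives E = |σ|/(2ε₀).
E = |σ|/(2ε₀) = (1.16e-6)/(2·8.85×10^-12) = 6.55e4 N/C.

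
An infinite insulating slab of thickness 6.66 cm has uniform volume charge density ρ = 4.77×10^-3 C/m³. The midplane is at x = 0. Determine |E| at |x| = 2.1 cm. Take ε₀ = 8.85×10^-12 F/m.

1.13e7 V/m

By symmetry E is perpendicular to the slab. A Gaussian pillbox from −2.1 cm to +2.1 cm (face area A) lies entirely within the slab.
Q_enc = ρ·(2x)·A and flux = 2EA, so 2EA = 2ρxA/ε₀ ⇒ E = |ρ|x/ε₀.
E = (4.77×10^-3)(0.021)/(8.85×10^-12) = 1.13×10^7 N/C.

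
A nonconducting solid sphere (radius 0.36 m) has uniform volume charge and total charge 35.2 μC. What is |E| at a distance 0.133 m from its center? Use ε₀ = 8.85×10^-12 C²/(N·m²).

By spherical symmetry E is radial; choose a Gaussian sphere of radius r = 0.133 m (r < R).
Only the charge within r is enclosed: Q_enc = Q·(r/R)³ = (35.2 μC)·(0.133 m/0.36 m)³ = 1.775e-6 C.
Applying ∮E·dA = Q_enc/ε₀ with Φ = E(4πr²):
E = |Q_enc|/(4πε₀r²) = (1.775e-6)/(4π·8.85×10^-12·(0.133)²) = 9.02×10^5 N/C.

|E| ≈ 9.02×10^5 V/m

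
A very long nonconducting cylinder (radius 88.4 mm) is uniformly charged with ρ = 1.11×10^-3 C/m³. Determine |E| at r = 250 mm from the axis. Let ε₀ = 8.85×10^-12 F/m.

Take a coaxial cylindrical Gaussian surface of radius r = 250 mm and length L (r > 88.4 mm, full cross-section enclosed).
λ_enc = ρ·πR² = (1.11×10^-3)π(0.0884)² = 2.725e-5 C/m.
Gauss's law: E·2πrL = λ_enc L/ε₀.
E = |λ_enc|/(2πε₀r) = (2.725×10^-5)/(2π·8.85×10^-12·0.25) = 1.96×10^6 N/C.

E = 1.96e6 N/C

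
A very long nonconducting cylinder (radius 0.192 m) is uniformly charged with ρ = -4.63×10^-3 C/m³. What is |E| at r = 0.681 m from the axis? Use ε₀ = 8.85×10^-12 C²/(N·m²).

By cylindrical symmetry E is radial; use a coaxial Gaussian cylinder of radius 0.681 m and length L (r > 0.192 m, full cross-section enclosed).
λ_enc = ρ·πR² = (-4.63×10^-3)π(0.192)² = -5.362×10^-4 C/m.
Applying ∮E·dA = Q_enc/ε₀ with the end caps contributing no flux:
E = |λ_enc|/(2πε₀r) = (5.362e-4)/(2π·8.85×10^-12·0.681) = 1.42×10^7 N/C.

E ≈ 1.42×10^7 N/C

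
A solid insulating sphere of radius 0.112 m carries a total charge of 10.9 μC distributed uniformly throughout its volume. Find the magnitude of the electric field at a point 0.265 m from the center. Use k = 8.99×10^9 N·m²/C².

|E| ≈ 1.40×10^6 N/C

Use a concentric Gaussian sphere at r = 0.265 m (r > R, so the entire charge is enclosed).
Q_enc = 10.9 μC = 1.09×10^-5 C.
Gauss's law: E·4πr² = Q_enc/ε₀.
E = k|Q_enc|/r² = (8.99×10^9)(1.09e-5)/(0.265)² = 1.40×10^6 N/C.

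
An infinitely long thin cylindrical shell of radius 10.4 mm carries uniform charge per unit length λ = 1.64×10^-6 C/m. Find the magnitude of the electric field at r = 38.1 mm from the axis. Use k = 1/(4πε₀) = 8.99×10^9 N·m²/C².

Take a coaxial cylindrical Gaussian surface of radius r = 38.1 mm and length L (r > 10.4 mm).
The full line charge is enclosed: λ_enc = 1.64e-6 C/m.
Since E is radial and uniform over the curved surface, Φ = E·2πrL = Q_enc/ε₀ = λ_enc L/ε₀.
E = 2k|λ_enc|/r = 2(8.99×10^9)(1.64×10^-6)/(0.0381) = 7.74×10^5 N/C.

|E| ≈ 7.74×10^5 V/m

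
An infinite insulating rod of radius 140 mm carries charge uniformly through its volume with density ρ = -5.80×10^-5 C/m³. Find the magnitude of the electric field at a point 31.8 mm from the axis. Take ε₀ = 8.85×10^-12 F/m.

|E| = 1.04×10^5 V/m

Choose a coaxial cylinder of radius r = 31.8 mm (arbitrary length L) as the Gaussian surface (r < R).
Charge inside radius r per length L is ρ·πr²·L, so λ_enc = ρπr² = -1.843×10^-7 C/m.
Gauss's law: E·2πrL = λ_enc L/ε₀.
E = |λ_enc|/(2πε₀r) = (1.843×10^-7)/(2π·8.85×10^-12·0.0318) = 1.04×10^5 N/C.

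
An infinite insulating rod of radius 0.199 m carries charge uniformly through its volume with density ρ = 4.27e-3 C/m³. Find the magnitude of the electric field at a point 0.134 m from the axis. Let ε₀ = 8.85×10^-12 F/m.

By cylindrical symmetry E is radial; use a coaxial Gaussian cylinder of radius 0.134 m and length L (r < R).
Charge inside radius r per length L is ρ·πr²·L, so λ_enc = ρπr² = 2.409×10^-4 C/m.
Applying ∮E·dA = Q_enc/ε₀ with the end caps contributing no flux:
E = |λ_enc|/(2πε₀r) = (2.409×10^-4)/(2π·8.85×10^-12·0.134) = 3.23e7 N/C.

E ≈ 3.23e7 N/C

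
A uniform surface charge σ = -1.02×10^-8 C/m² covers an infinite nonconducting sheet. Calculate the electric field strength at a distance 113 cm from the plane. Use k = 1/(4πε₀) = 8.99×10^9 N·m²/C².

|E| = 576 N/C

By planar symmetry E is perpendicular to the sheet and uniform; use a Gaussian pillbox with flat faces of area A on each side of the sheet.
Only the two end caps contribute flux: Φ = 2EA. With Q_enc = σA, Gauss's law gives E = |σ|/(2ε₀).
E = 2πk|σ| = 2π(8.99×10^9)(1.02×10^-8) = 576 N/C.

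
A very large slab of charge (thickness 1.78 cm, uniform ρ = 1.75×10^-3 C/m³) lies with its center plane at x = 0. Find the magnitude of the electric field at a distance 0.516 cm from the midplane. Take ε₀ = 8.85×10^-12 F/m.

E = 1.02×10^6 N/C

By symmetry E is perpendicular to the slab. A Gaussian pillbox from −0.516 cm to +0.516 cm (face area A) lies entirely within the slab.
Q_enc = ρ·(2x)·A and flux = 2EA, so 2EA = 2ρxA/ε₀ ⇒ E = |ρ|x/ε₀.
E = (1.75e-3)(0.00516)/(8.85×10^-12) = 1.02e6 N/C.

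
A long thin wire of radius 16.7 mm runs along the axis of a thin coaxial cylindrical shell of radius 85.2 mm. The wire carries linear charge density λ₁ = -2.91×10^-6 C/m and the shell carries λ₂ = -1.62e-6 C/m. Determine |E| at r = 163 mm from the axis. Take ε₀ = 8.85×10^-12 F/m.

Coaxial Gaussian cylinder, radius r = 163 mm, length L (r > 85.2 mm, enclosing both).
λ_enc = λ₁ + λ₂ = (-2.91×10^-6) + (-1.62×10^-6) = -4.53e-6 C/m.
Gauss's law: E·2πrL = λ_enc L/ε₀.
E = |λ_enc|/(2πε₀r) = (4.53×10^-6)/(2π·8.85×10^-12·0.163) = 5.00×10^5 N/C.

E ≈ 5.00×10^5 N/C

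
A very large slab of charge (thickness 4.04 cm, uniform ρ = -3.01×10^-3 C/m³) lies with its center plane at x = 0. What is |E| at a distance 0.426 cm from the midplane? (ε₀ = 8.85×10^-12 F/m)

E ≈ 1.45×10^6 N/C

By symmetry E is perpendicular to the slab. A Gaussian pillbox from −0.426 cm to +0.426 cm (face area A) lies entirely within the slab.
Q_enc = ρ·(2x)·A and flux = 2EA, so 2EA = 2ρxA/ε₀ ⇒ E = |ρ|x/ε₀.
E = (3.01×10^-3)(0.00426)/(8.85×10^-12) = 1.45×10^6 N/C.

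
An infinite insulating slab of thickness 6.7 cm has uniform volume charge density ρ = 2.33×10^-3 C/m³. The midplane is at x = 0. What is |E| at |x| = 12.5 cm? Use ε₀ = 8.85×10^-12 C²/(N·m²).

|E| = 8.82×10^6 N/C

The point |x| = 12.5 cm lies outside the slab (half-thickness 0.0335 m). A symmetric pillbox spanning the full slab encloses Q_enc = ρ·d·A.
Flux = 2EA ⇒ E = |ρ|d/(2ε₀), independent of distance outside.
E = (2.33e-3)(0.067)/(2·8.85×10^-12) = 8.82e6 N/C.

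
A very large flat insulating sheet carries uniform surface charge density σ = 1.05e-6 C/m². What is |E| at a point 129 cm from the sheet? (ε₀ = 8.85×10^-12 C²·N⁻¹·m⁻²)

|E| ≈ 5.93e4 V/m

Choose a cylindrical pillbox piercing the sheet, end faces (area A) parallel to it.
Only the two end caps contribute flux: Φ = 2EA. With Q_enc = σA, Gauss's law gives E = |σ|/(2ε₀).
E = |σ|/(2ε₀) = (1.05×10^-6)/(2·8.85×10^-12) = 5.93×10^4 N/C.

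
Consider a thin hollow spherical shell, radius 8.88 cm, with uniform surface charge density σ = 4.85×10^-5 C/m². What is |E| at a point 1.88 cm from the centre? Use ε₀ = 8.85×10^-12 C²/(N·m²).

Symmetry ⇒ E = E(r) r̂. Gaussian sphere of radius r = 1.88 cm (inside the shell, r < 8.88 cm).
All the charge is outside the Gaussian surface: Q_enc = 0, hence E = 0 everywhere inside the shell.

E = 0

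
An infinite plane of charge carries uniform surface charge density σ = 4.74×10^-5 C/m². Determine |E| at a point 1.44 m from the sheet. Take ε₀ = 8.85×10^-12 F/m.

Choose a cylindrical pillbox piercing the sheet, end faces (area A) parallel to it.
Flux Φ = 2EA and Q_enc = σA, so 2EA = σA/ε₀ ⇒ E = |σ|/(2ε₀), independent of distance.
E = |σ|/(2ε₀) = (4.74×10^-5)/(2·8.85×10^-12) = 2.68×10^6 N/C.

E = 2.68×10^6 N/C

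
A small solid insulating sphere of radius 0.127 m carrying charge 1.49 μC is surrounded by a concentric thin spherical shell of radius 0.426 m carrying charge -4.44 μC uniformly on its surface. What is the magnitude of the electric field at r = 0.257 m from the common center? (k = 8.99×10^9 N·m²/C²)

2.03×10^5 N/C

By spherical symmetry E is radial; choose a Gaussian sphere of radius r = 0.257 m (between the bodies, 0.127 m < r < 0.426 m).
The shell at 0.426 m lies outside the Gaussian surface, so Q_enc = 1.49 μC = 1.49×10^-6 C.
By Gauss's law, ∮E·dA = E·4πr² = Q_enc/ε₀.
E = k|Q_enc|/r² = (8.99×10^9)(1.49×10^-6)/(0.257)² = 2.03×10^5 N/C.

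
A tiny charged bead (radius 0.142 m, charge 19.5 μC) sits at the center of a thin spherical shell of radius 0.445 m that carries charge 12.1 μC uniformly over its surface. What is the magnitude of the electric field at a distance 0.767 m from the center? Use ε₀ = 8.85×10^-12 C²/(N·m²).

Symmetry ⇒ E = E(r) r̂. Gaussian sphere of radius r = 0.767 m (r > 0.445 m, enclosing both).
Q_enc = (19.5 μC) + (12.1 μC) = 3.16×10^-5 C.
Gauss's law: E·4πr² = Q_enc/ε₀.
E = |Q_enc|/(4πε₀r²) = (3.16×10^-5)/(4π·8.85×10^-12·(0.767)²) = 4.83×10^5 N/C.

|E| ≈ 4.83×10^5 V/m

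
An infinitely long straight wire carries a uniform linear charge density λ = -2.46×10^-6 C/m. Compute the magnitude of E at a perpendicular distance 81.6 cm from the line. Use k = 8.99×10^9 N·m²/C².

|E| ≈ 5.42×10^4 N/C

Take a coaxial cylindrical Gaussian surface of radius r = 81.6 cm and length L.
Q_enc = λL, so λ_enc = -2.46e-6 C/m.
By Gauss's law (flux through the curved wall only), E·2πrL = λ_enc L/ε₀.
E = 2k|λ_enc|/r = 2(8.99×10^9)(2.46×10^-6)/(0.816) = 5.42×10^4 N/C.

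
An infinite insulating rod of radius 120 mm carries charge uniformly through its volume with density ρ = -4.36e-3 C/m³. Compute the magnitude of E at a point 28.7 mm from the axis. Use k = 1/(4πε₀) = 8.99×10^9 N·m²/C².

E = 7.07e6 V/m

Take a coaxial cylindrical Gaussian surface of radius r = 28.7 mm and length L (r < R).
Charge inside radius r per length L is ρ·πr²·L, so λ_enc = ρπr² = -1.128×10^-5 C/m.
By Gauss's law (flux through the curved wall only), E·2πrL = λ_enc L/ε₀.
E = 2k|λ_enc|/r = 2(8.99×10^9)(1.128×10^-5)/(0.0287) = 7.07e6 N/C.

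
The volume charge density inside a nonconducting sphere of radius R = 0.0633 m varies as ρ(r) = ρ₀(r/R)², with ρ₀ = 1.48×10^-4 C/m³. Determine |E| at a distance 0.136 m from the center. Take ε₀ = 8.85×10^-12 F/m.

|E| ≈ 4.59e4 V/m

Symmetry ⇒ E = E(r) r̂. Gaussian sphere of radius r = 0.136 m (r > R, all charge enclosed).
Q_enc = 4π ∫₀^R ρ₀(r'/R)^2 r'² dr' = 4πρ₀R³/5 = 9.434e-8 C.
Applying ∮E·dA = Q_enc/ε₀ with Φ = E(4πr²):
E = |Q_enc|/(4πε₀r²) = (9.434e-8)/(4π·8.85×10^-12·(0.136)²) = 4.59×10^4 N/C.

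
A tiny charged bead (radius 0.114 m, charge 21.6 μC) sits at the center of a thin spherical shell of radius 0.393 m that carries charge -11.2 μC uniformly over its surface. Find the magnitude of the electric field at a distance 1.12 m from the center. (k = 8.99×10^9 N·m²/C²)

By spherical symmetry E is radial; choose a Gaussian sphere of radius r = 1.12 m (r > 0.393 m, enclosing both).
Q_enc = (21.6 μC) + (-11.2 μC) = 1.04×10^-5 C.
Since E is radial and uniform over the Gaussian sphere, Φ = E·4πr² = Q_enc/ε₀.
E = k|Q_enc|/r² = (8.99×10^9)(1.04×10^-5)/(1.12)² = 7.45e4 N/C.

E ≈ 7.45e4 N/C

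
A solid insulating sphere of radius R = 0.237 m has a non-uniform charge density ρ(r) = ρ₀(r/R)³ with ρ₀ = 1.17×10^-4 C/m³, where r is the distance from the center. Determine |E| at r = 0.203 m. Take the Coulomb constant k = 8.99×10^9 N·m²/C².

2.81×10^5 V/m

Use a concentric Gaussian sphere at r = 0.203 m (r < R).
Integrate the density: Q_enc = 4π ∫₀^r ρ₀(r'/R)^3 r'² dr' = 4πρ₀ r^6/(6·R³) = 1.288×10^-6 C.
By Gauss's law, ∮E·dA = E·4πr² = Q_enc/ε₀.
E = k|Q_enc|/r² = (8.99×10^9)(1.288×10^-6)/(0.203)² = 2.81×10^5 N/C.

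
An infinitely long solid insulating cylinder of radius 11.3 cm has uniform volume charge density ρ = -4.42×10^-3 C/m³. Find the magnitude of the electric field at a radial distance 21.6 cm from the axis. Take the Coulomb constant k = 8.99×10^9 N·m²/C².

Coaxial Gaussian cylinder, radius r = 21.6 cm, length L (r > 11.3 cm, full cross-section enclosed).
λ_enc = ρ·πR² = (-4.42×10^-3)π(0.113)² = -1.773e-4 C/m.
Applying ∮E·dA = Q_enc/ε₀ with the end caps contributing no flux:
E = 2k|λ_enc|/r = 2(8.99×10^9)(1.773e-4)/(0.216) = 1.48×10^7 N/C.

1.48e7 N/C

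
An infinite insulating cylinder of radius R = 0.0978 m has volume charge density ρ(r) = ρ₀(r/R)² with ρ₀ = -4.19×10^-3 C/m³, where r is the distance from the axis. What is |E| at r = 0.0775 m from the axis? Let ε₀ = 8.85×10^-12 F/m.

|E| = 5.76×10^6 N/C

Choose a coaxial cylinder of radius r = 0.0775 m (arbitrary length L) as the Gaussian surface (r < R).
Integrating ρ over the cross-section to radius r: λ_enc = (2πρ₀/R²) ∫₀^r r'^3 dr' = 2πρ₀ r^4/(4·R²) = -2.482e-5 C/m.
By Gauss's law (flux through the curved wall only), E·2πrL = λ_enc L/ε₀.
E = |λ_enc|/(2πε₀r) = (2.482×10^-5)/(2π·8.85×10^-12·0.0775) = 5.76×10^6 N/C.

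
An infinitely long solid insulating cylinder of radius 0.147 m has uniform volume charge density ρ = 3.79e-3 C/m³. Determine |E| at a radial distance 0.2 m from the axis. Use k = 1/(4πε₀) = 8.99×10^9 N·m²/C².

Coaxial Gaussian cylinder, radius r = 0.2 m, length L (r > 0.147 m, full cross-section enclosed).
λ_enc = ρ·πR² = (3.79e-3)π(0.147)² = 2.573×10^-4 C/m.
Applying ∮E·dA = Q_enc/ε₀ with the end caps contributing no flux:
E = 2k|λ_enc|/r = 2(8.99×10^9)(2.573×10^-4)/(0.2) = 2.31×10^7 N/C.

E ≈ 2.31×10^7 V/m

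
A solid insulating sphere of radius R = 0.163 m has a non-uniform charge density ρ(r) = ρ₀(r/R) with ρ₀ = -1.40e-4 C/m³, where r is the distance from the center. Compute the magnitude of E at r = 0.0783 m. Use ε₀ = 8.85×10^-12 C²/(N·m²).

By spherical symmetry E is radial; choose a Gaussian sphere of radius r = 0.0783 m (r < R).
Q_enc = ∫₀^r ρ(r')·4πr'² dr' = (4πρ₀/R) ∫₀^r r'^3 dr' = 4πρ₀ r^4/(4·R) = -1.014e-7 C.
Gauss's law: E·4πr² = Q_enc/ε₀.
E = |Q_enc|/(4πε₀r²) = (1.014×10^-7)/(4π·8.85×10^-12·(0.0783)²) = 1.49×10^5 N/C.

1.49e5 N/C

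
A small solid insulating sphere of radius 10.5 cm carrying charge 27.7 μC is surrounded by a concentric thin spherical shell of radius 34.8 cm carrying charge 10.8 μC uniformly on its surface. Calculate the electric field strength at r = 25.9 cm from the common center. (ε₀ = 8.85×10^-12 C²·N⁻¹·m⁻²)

By spherical symmetry E is radial; choose a Gaussian sphere of radius r = 25.9 cm (between the bodies, 10.5 cm < r < 34.8 cm).
Only the inner charge is enclosed; the outer shell contributes nothing inside itself. Q_enc = 27.7 μC = 2.77e-5 C.
Since E is radial and uniform over the Gaussian sphere, Φ = E·4πr² = Q_enc/ε₀.
E = |Q_enc|/(4πε₀r²) = (2.77×10^-5)/(4π·8.85×10^-12·(0.259)²) = 3.71e6 N/C.

|E| ≈ 3.71e6 V/m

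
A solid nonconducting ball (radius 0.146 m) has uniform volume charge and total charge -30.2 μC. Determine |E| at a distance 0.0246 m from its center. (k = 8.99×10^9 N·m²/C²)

Take a concentric spherical Gaussian surface of radius r = 0.0246 m (r < R).
Only the charge within r is enclosed: Q_enc = Q·(r/R)³ = (-30.2 μC)·(0.0246 m/0.146 m)³ = -1.445×10^-7 C.
By Gauss's law, ∮E·dA = E·4πr² = Q_enc/ε₀.
E = k|Q_enc|/r² = (8.99×10^9)(1.445e-7)/(0.0246)² = 2.15×10^6 N/C.

|E| ≈ 2.15e6 N/C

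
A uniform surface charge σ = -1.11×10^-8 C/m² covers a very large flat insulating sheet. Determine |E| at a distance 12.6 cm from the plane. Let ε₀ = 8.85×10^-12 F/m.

By planar symmetry E is perpendicular to the sheet and uniform; use a Gaussian pillbox with flat faces of area A on each side of the sheet.
Flux Φ = 2EA and Q_enc = σA, so 2EA = σA/ε₀ ⇒ E = |σ|/(2ε₀), independent of distance.
E = |σ|/(2ε₀) = (1.11e-8)/(2·8.85×10^-12) = 627 N/C.

E ≈ 627 V/m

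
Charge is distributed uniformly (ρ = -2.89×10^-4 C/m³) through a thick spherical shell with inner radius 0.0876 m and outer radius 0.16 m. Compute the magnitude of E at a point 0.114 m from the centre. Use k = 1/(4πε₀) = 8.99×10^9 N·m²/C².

|E| ≈ 6.78×10^5 N/C

Take a concentric spherical Gaussian surface of radius r = 0.114 m (within the shell material, 0.0876 m < r < 0.16 m).
Enclosed charge is the volume from a to r: Q_enc = (4π/3)ρ(r³ − a³) = -9.797×10^-7 C.
By Gauss's law, ∮E·dA = E·4πr² = Q_enc/ε₀.
E = k|Q_enc|/r² = (8.99×10^9)(9.797e-7)/(0.114)² = 6.78×10^5 N/C.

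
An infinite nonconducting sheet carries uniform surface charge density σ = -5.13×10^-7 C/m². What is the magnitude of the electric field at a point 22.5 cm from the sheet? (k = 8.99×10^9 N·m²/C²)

By planar symmetry E is perpendicular to the sheet and uniform; use a Gaussian pillbox with flat faces of area A on each side of the sheet.
Flux Φ = 2EA and Q_enc = σA, so 2EA = σA/ε₀ ⇒ E = |σ|/(2ε₀), independent of distance.
E = 2πk|σ| = 2π(8.99×10^9)(5.13×10^-7) = 2.90e4 N/C.

E ≈ 2.90×10^4 N/C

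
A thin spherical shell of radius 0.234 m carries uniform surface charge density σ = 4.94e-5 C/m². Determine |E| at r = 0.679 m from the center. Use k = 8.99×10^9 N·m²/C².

Take a concentric spherical Gaussian surface of radius r = 0.679 m (r > 0.234 m).
The entire shell is enclosed: Q_enc = σ·4πR² = (4.94e-5)·4π·(0.234)² = 3.399×10^-5 C.
Gauss's law: E·4πr² = Q_enc/ε₀.
E = k|Q_enc|/r² = (8.99×10^9)(3.399×10^-5)/(0.679)² = 6.63e5 N/C.

E = 6.63×10^5 N/C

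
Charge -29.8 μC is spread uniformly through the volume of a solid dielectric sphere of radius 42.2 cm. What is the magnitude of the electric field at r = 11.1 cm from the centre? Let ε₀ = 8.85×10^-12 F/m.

Take a concentric spherical Gaussian surface of radius r = 11.1 cm (r < R).
For a uniform sphere the enclosed fraction is (r/R)³, so Q_enc = (-29.8 μC)(0.111/0.422)³ = -5.423×10^-7 C.
By Gauss's law, ∮E·dA = E·4πr² = Q_enc/ε₀.
E = |Q_enc|/(4πε₀r²) = (5.423×10^-7)/(4π·8.85×10^-12·(0.111)²) = 3.96×10^5 N/C.

E ≈ 3.96×10^5 N/C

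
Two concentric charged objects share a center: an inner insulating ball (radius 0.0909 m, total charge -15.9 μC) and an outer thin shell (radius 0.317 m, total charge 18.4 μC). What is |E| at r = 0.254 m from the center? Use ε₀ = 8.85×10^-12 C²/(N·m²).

|E| = 2.22×10^6 N/C

Symmetry ⇒ E = E(r) r̂. Gaussian sphere of radius r = 0.254 m (between the bodies, 0.0909 m < r < 0.317 m).
The shell at 0.317 m lies outside the Gaussian surface, so Q_enc = -15.9 μC = -1.59e-5 C.
Gauss's law: E·4πr² = Q_enc/ε₀.
E = |Q_enc|/(4πε₀r²) = (1.59×10^-5)/(4π·8.85×10^-12·(0.254)²) = 2.22×10^6 N/C.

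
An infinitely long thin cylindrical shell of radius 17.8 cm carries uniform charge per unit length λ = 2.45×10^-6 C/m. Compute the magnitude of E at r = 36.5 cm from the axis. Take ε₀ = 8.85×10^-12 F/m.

|E| = 1.21×10^5 N/C

By cylindrical symmetry E is radial; use a coaxial Gaussian cylinder of radius 36.5 cm and length L (r > 17.8 cm).
The full line charge is enclosed: λ_enc = 2.45×10^-6 C/m.
Since E is radial and uniform over the curved surface, Φ = E·2πrL = Q_enc/ε₀ = λ_enc L/ε₀.
E = |λ_enc|/(2πε₀r) = (2.45e-6)/(2π·8.85×10^-12·0.365) = 1.21×10^5 N/C.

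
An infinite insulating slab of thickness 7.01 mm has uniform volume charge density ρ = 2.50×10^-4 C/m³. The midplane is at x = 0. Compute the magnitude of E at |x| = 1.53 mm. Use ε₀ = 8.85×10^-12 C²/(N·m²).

By symmetry E is perpendicular to the slab. A Gaussian pillbox from −1.53 mm to +1.53 mm (face area A) lies entirely within the slab.
Q_enc = ρ·(2x)·A and flux = 2EA, so 2EA = 2ρxA/ε₀ ⇒ E = |ρ|x/ε₀.
E = (2.50×10^-4)(0.00153)/(8.85×10^-12) = 4.32×10^4 N/C.

E = 4.32×10^4 V/m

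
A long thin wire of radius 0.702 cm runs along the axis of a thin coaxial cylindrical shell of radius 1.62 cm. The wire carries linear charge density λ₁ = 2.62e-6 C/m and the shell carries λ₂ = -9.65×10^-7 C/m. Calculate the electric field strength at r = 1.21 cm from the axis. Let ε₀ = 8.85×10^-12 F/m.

E = 3.89×10^6 V/m

Take a coaxial cylindrical Gaussian surface of radius r = 1.21 cm and length L (between the conductors, 0.702 cm < r < 1.62 cm).
Only the inner wire is enclosed; the outer shell contributes nothing inside itself. λ_enc = λ₁ = 2.62×10^-6 C/m.
Applying ∮E·dA = Q_enc/ε₀ with the end caps contributing no flux:
E = |λ_enc|/(2πε₀r) = (2.62×10^-6)/(2π·8.85×10^-12·0.0121) = 3.89×10^6 N/C.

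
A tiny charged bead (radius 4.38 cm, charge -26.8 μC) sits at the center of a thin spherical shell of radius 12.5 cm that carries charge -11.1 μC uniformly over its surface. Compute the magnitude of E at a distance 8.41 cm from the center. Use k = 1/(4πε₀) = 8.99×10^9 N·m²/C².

Symmetry ⇒ E = E(r) r̂. Gaussian sphere of radius r = 8.41 cm (between the bodies, 4.38 cm < r < 12.5 cm).
Only the inner charge is enclosed; the outer shell contributes nothing inside itself. Q_enc = -26.8 μC = -2.68e-5 C.
Gauss's law: E·4πr² = Q_enc/ε₀.
E = k|Q_enc|/r² = (8.99×10^9)(2.68e-5)/(0.0841)² = 3.41×10^7 N/C.

3.41×10^7 N/C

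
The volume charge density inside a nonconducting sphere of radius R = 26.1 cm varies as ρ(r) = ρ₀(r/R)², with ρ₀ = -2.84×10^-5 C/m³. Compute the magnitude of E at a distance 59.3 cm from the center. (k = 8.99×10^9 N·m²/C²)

3.24×10^4 V/m

Use a concentric Gaussian sphere at r = 59.3 cm (r > R, all charge enclosed).
Q_enc = 4π ∫₀^R ρ₀(r'/R)^2 r'² dr' = 4πρ₀R³/5 = -1.269×10^-6 C.
By Gauss's law, ∮E·dA = E·4πr² = Q_enc/ε₀.
E = k|Q_enc|/r² = (8.99×10^9)(1.269e-6)/(0.593)² = 3.24×10^4 N/C.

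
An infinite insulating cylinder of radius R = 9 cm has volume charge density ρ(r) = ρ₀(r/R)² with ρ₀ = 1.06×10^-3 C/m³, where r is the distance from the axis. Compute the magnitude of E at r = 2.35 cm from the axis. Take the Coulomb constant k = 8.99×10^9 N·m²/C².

E = 4.80×10^4 N/C

Take a coaxial cylindrical Gaussian surface of radius r = 2.35 cm and length L (r < R).
λ_enc = ∫₀^r ρ(r')·2πr' dr' = (2πρ₀/R²)·r^4/4 = 6.269×10^-8 C/m.
By Gauss's law (flux through the curved wall only), E·2πrL = λ_enc L/ε₀.
E = 2k|λ_enc|/r = 2(8.99×10^9)(6.269e-8)/(0.0235) = 4.80×10^4 N/C.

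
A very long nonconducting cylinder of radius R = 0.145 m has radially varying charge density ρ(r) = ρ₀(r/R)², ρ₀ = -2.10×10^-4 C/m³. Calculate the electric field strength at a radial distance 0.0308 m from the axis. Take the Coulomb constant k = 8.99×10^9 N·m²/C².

E ≈ 8.24e3 N/C

By cylindrical symmetry E is radial; use a coaxial Gaussian cylinder of radius 0.0308 m and length L (r < R).
Integrating ρ over the cross-section to radius r: λ_enc = (2πρ₀/R²) ∫₀^r r'^3 dr' = 2πρ₀ r^4/(4·R²) = -1.412e-8 C/m.
Applying ∮E·dA = Q_enc/ε₀ with the end caps contributing no flux:
E = 2k|λ_enc|/r = 2(8.99×10^9)(1.412×10^-8)/(0.0308) = 8.24×10^3 N/C.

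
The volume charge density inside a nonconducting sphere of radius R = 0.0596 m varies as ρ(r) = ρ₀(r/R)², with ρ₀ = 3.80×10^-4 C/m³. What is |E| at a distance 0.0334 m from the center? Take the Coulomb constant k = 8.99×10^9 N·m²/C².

By spherical symmetry E is radial; choose a Gaussian sphere of radius r = 0.0334 m (r < R).
Integrate the density: Q_enc = 4π ∫₀^r ρ₀(r'/R)^2 r'² dr' = 4πρ₀ r^5/(5·R²) = 1.118e-8 C.
Since E is radial and uniform over the Gaussian sphere, Φ = E·4πr² = Q_enc/ε₀.
E = k|Q_enc|/r² = (8.99×10^9)(1.118e-8)/(0.0334)² = 9.01×10^4 N/C.

E = 9.01×10^4 V/m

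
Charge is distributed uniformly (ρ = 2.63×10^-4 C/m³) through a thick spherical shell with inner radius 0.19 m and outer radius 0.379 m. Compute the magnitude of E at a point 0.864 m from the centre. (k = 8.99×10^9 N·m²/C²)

E = 6.31×10^5 N/C

Use a concentric Gaussian sphere at r = 0.864 m (r > 0.379 m, enclosing the whole shell).
Q_enc = ρ·(4π/3)(b³ − a³) = (2.63×10^-4)·(4π/3)·((0.379)³ − (0.19)³) = 5.242×10^-5 C.
By Gauss's law, ∮E·dA = E·4πr² = Q_enc/ε₀.
E = k|Q_enc|/r² = (8.99×10^9)(5.242×10^-5)/(0.864)² = 6.31×10^5 N/C.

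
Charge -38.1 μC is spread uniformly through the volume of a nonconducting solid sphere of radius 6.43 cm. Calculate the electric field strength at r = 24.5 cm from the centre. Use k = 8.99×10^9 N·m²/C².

Take a concentric spherical Gaussian surface of radius r = 24.5 cm (r > R, so the entire charge is enclosed).
Q_enc = -38.1 μC = -3.81×10^-5 C.
Since E is radial and uniform over the Gaussian sphere, Φ = E·4πr² = Q_enc/ε₀.
E = k|Q_enc|/r² = (8.99×10^9)(3.81e-5)/(0.245)² = 5.71×10^6 N/C.

|E| ≈ 5.71e6 N/C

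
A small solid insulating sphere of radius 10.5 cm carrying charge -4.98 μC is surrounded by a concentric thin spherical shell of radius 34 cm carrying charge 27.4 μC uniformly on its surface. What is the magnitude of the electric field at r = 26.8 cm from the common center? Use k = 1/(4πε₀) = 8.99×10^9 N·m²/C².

Take a concentric spherical Gaussian surface of radius r = 26.8 cm (between the bodies, 10.5 cm < r < 34 cm).
The shell at 34 cm lies outside the Gaussian surface, so Q_enc = -4.98 μC = -4.98×10^-6 C.
By Gauss's law, ∮E·dA = E·4πr² = Q_enc/ε₀.
E = k|Q_enc|/r² = (8.99×10^9)(4.98e-6)/(0.268)² = 6.23e5 N/C.

E = 6.23×10^5 N/C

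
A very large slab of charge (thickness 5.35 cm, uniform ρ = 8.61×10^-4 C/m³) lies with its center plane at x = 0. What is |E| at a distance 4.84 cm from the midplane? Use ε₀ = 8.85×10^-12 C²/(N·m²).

|E| = 2.60×10^6 N/C

The point |x| = 4.84 cm lies outside the slab (half-thickness 0.02675 m). A symmetric pillbox spanning the full slab encloses Q_enc = ρ·d·A.
Flux = 2EA ⇒ E = |ρ|d/(2ε₀), independent of distance outside.
E = (8.61e-4)(0.0535)/(2·8.85×10^-12) = 2.60e6 N/C.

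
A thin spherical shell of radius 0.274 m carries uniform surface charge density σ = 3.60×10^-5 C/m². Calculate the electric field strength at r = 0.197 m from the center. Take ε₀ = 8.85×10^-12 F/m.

Symmetry ⇒ E = E(r) r̂. Gaussian sphere of radius r = 0.197 m (inside the shell, r < 0.274 m).
All the charge is outside the Gaussian surface: Q_enc = 0, hence E = 0 everywhere inside the shell.

|E| = 0 N/C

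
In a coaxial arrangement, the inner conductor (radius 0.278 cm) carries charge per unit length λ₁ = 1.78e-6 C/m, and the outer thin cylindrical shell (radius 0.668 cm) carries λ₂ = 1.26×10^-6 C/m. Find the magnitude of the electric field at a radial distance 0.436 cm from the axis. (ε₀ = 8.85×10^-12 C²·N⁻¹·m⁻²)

|E| ≈ 7.34×10^6 N/C

Choose a coaxial cylinder of radius r = 0.436 cm (arbitrary length L) as the Gaussian surface (between the conductors, 0.278 cm < r < 0.668 cm).
Only the inner wire is enclosed; the outer shell contributes nothing inside itself. λ_enc = λ₁ = 1.78×10^-6 C/m.
Gauss's law: E·2πrL = λ_enc L/ε₀.
E = |λ_enc|/(2πε₀r) = (1.78e-6)/(2π·8.85×10^-12·0.00436) = 7.34×10^6 N/C.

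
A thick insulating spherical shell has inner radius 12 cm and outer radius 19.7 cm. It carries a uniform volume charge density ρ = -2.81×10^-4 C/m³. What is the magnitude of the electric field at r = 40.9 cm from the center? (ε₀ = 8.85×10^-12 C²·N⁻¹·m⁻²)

Symmetry ⇒ E = E(r) r̂. Gaussian sphere of radius r = 40.9 cm (r > 19.7 cm, enclosing the whole shell).
Q_enc = ρ·(4π/3)(b³ − a³) = (-2.81×10^-4)·(4π/3)·((0.197)³ − (0.12)³) = -6.965×10^-6 C.
Gauss's law: E·4πr² = Q_enc/ε₀.
E = |Q_enc|/(4πε₀r²) = (6.965×10^-6)/(4π·8.85×10^-12·(0.409)²) = 3.74×10^5 N/C.

E = 3.74×10^5 V/m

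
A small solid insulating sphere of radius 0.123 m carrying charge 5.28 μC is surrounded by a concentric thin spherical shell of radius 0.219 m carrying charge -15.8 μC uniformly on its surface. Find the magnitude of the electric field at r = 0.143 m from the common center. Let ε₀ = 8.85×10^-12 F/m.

Use a concentric Gaussian sphere at r = 0.143 m (between the bodies, 0.123 m < r < 0.219 m).
The shell at 0.219 m lies outside the Gaussian surface, so Q_enc = 5.28 μC = 5.28e-6 C.
Since E is radial and uniform over the Gaussian sphere, Φ = E·4πr² = Q_enc/ε₀.
E = |Q_enc|/(4πε₀r²) = (5.28×10^-6)/(4π·8.85×10^-12·(0.143)²) = 2.32×10^6 N/C.

|E| = 2.32×10^6 N/C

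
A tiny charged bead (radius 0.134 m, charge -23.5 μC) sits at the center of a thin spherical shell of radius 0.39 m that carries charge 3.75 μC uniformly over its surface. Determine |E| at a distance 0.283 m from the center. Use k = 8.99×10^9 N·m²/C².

|E| ≈ 2.64×10^6 N/C

Symmetry ⇒ E = E(r) r̂. Gaussian sphere of radius r = 0.283 m (between the bodies, 0.134 m < r < 0.39 m).
The shell at 0.39 m lies outside the Gaussian surface, so Q_enc = -23.5 μC = -2.35×10^-5 C.
Gauss's law: E·4πr² = Q_enc/ε₀.
E = k|Q_enc|/r² = (8.99×10^9)(2.35×10^-5)/(0.283)² = 2.64e6 N/C.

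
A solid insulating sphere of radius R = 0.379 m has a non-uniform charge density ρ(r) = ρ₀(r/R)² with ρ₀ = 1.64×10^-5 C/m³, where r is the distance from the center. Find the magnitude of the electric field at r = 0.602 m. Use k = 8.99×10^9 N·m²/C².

|E| = 5.57×10^4 V/m

By spherical symmetry E is radial; choose a Gaussian sphere of radius r = 0.602 m (r > R, all charge enclosed).
Q_enc = 4π ∫₀^R ρ₀(r'/R)^2 r'² dr' = 4πρ₀R³/5 = 2.244×10^-6 C.
Applying ∮E·dA = Q_enc/ε₀ with Φ = E(4πr²):
E = k|Q_enc|/r² = (8.99×10^9)(2.244e-6)/(0.602)² = 5.57e4 N/C.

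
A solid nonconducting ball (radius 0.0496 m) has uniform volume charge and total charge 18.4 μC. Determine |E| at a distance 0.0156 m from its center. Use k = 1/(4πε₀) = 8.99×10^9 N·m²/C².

Use a concentric Gaussian sphere at r = 0.0156 m (r < R).
For a uniform sphere the enclosed fraction is (r/R)³, so Q_enc = (18.4 μC)(0.0156/0.0496)³ = 5.725×10^-7 C.
Gauss's law: E·4πr² = Q_enc/ε₀.
E = k|Q_enc|/r² = (8.99×10^9)(5.725e-7)/(0.0156)² = 2.11e7 N/C.

|E| = 2.11×10^7 V/m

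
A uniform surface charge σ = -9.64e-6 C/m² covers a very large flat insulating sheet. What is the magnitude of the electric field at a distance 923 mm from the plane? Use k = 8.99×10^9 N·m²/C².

By planar symmetry E is perpendicular to the sheet and uniform; use a Gaussian pillbox with flat faces of area A on each side of the sheet.
Flux Φ = 2EA and Q_enc = σA, so 2EA = σA/ε₀ ⇒ E = |σ|/(2ε₀), independent of distance.
E = 2πk|σ| = 2π(8.99×10^9)(9.64×10^-6) = 5.45×10^5 N/C.

|E| = 5.45×10^5 V/m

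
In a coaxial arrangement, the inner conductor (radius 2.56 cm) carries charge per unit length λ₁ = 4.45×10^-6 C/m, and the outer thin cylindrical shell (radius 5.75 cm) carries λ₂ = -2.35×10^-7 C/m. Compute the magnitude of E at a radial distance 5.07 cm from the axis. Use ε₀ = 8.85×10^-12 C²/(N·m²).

E ≈ 1.58×10^6 N/C

Choose a coaxial cylinder of radius r = 5.07 cm (arbitrary length L) as the Gaussian surface (between the conductors, 2.56 cm < r < 5.75 cm).
The shell at 5.75 cm lies outside the Gaussian surface, so λ_enc = λ₁ = 4.45×10^-6 C/m.
Gauss's law: E·2πrL = λ_enc L/ε₀.
E = |λ_enc|/(2πε₀r) = (4.45×10^-6)/(2π·8.85×10^-12·0.0507) = 1.58×10^6 N/C.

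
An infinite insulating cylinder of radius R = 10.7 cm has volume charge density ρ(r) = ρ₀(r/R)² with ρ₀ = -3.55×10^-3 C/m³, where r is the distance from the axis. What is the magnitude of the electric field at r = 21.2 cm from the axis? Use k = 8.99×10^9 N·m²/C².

|E| ≈ 5.41×10^6 V/m

By cylindrical symmetry E is radial; use a coaxial Gaussian cylinder of radius 21.2 cm and length L (r > R, full charge per length enclosed).
λ_enc = 2π ∫₀^R ρ₀(r'/R)^2 r' dr' = 2πρ₀R²/4 = -6.384×10^-5 C/m.
Gauss's law: E·2πrL = λ_enc L/ε₀.
E = 2k|λ_enc|/r = 2(8.99×10^9)(6.384×10^-5)/(0.212) = 5.41×10^6 N/C.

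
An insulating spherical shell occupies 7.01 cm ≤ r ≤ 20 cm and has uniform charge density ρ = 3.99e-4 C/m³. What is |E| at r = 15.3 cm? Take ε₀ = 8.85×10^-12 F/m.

2.08×10^6 V/m

Use a concentric Gaussian sphere at r = 15.3 cm (within the shell material, 7.01 cm < r < 20 cm).
Only the shell between 7.01 cm and r is enclosed: Q_enc = ρ·(4π/3)(r³ − a³) = (3.99×10^-4)·(4π/3)·((0.153)³ − (0.0701)³) = 5.41e-6 C.
Applying ∮E·dA = Q_enc/ε₀ with Φ = E(4πr²):
E = |Q_enc|/(4πε₀r²) = (5.41×10^-6)/(4π·8.85×10^-12·(0.153)²) = 2.08×10^6 N/C.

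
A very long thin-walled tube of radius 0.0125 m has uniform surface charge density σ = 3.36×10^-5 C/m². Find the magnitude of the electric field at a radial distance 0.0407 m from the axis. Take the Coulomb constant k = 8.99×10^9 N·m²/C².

1.17×10^6 V/m

Coaxial Gaussian cylinder, radius r = 0.0407 m, length L (r > 0.0125 m).
The whole shell is enclosed: λ_enc = σ·2πR = (3.36×10^-5)·2π·(0.0125) = 2.639×10^-6 C/m.
By Gauss's law (flux through the curved wall only), E·2πrL = λ_enc L/ε₀.
E = 2k|λ_enc|/r = 2(8.99×10^9)(2.639×10^-6)/(0.0407) = 1.17×10^6 N/C.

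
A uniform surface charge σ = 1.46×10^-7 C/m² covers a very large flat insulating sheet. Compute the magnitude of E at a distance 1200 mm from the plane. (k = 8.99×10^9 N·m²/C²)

E ≈ 8.25×10^3 N/C

Choose a cylindrical pillbox piercing the sheet, end faces (area A) parallel to it.
Flux Φ = 2EA and Q_enc = σA, so 2EA = σA/ε₀ ⇒ E = |σ|/(2ε₀), independent of distance.
E = 2πk|σ| = 2π(8.99×10^9)(1.46e-7) = 8.25×10^3 N/C.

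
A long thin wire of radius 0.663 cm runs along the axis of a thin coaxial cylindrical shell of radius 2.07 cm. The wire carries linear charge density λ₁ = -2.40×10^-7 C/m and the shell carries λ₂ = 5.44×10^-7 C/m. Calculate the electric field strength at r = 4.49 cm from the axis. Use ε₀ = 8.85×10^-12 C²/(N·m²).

Coaxial Gaussian cylinder, radius r = 4.49 cm, length L (r > 2.07 cm, enclosing both).
λ_enc = λ₁ + λ₂ = (-2.40×10^-7) + (5.44×10^-7) = 3.04e-7 C/m.
Since E is radial and uniform over the curved surface, Φ = E·2πrL = Q_enc/ε₀ = λ_enc L/ε₀.
E = |λ_enc|/(2πε₀r) = (3.04e-7)/(2π·8.85×10^-12·0.0449) = 1.22e5 N/C.

E ≈ 1.22×10^5 V/m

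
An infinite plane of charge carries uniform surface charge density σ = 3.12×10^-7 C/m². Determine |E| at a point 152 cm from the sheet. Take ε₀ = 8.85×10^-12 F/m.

The symmetry is planar: E is normal to the sheet and the same magnitude on both sides. Take a pillbox straddling the sheet with end-cap area A.
Only the two end caps contribute flux: Φ = 2EA. With Q_enc = σA, Gauss's law gives E = |σ|/(2ε₀).
E = |σ|/(2ε₀) = (3.12×10^-7)/(2·8.85×10^-12) = 1.76×10^4 N/C.

|E| ≈ 1.76e4 V/m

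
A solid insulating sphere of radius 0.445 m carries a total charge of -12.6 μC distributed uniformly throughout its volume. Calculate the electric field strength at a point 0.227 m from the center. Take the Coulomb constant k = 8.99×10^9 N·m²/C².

2.92e5 N/C

Use a concentric Gaussian sphere at r = 0.227 m (r < R).
Only the charge within r is enclosed: Q_enc = Q·(r/R)³ = (-12.6 μC)·(0.227 m/0.445 m)³ = -1.673×10^-6 C.
Applying ∮E·dA = Q_enc/ε₀ with Φ = E(4πr²):
E = k|Q_enc|/r² = (8.99×10^9)(1.673×10^-6)/(0.227)² = 2.92×10^5 N/C.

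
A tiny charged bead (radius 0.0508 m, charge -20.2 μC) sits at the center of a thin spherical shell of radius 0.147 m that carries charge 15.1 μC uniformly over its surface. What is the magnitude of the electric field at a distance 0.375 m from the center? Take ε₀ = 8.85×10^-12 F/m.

|E| ≈ 3.26×10^5 V/m

Use a concentric Gaussian sphere at r = 0.375 m (r > 0.147 m, enclosing both).
Q_enc = (-20.2 μC) + (15.1 μC) = -5.10e-6 C.
Since E is radial and uniform over the Gaussian sphere, Φ = E·4πr² = Q_enc/ε₀.
E = |Q_enc|/(4πε₀r²) = (5.10e-6)/(4π·8.85×10^-12·(0.375)²) = 3.26e5 N/C.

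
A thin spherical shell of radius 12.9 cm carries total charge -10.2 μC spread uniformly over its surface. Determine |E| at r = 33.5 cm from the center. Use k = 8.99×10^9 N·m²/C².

By spherical symmetry E is radial; choose a Gaussian sphere of radius r = 33.5 cm (r > 12.9 cm).
The entire shell is enclosed: Q_enc = -1.02×10^-5 C.
Since E is radial and uniform over the Gaussian sphere, Φ = E·4πr² = Q_enc/ε₀.
E = k|Q_enc|/r² = (8.99×10^9)(1.02×10^-5)/(0.335)² = 8.17×10^5 N/C.

E = 8.17×10^5 V/m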